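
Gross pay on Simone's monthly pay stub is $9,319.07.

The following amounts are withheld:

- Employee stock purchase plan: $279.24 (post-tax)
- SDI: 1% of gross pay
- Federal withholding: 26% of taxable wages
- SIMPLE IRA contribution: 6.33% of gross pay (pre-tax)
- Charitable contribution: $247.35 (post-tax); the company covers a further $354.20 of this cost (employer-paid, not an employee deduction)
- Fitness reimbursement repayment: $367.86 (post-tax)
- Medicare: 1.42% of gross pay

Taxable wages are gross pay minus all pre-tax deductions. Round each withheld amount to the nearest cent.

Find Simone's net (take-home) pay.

SIMPLE IRA contribution: $9,319.07 × 0.0633 = $589.90
Taxable wages = $9,319.07 − $589.90 = $8,729.17
Federal withholding: $8,729.17 × 0.26 = $2,269.58
Medicare: $9,319.07 × 0.0142 = $132.33
SDI: $9,319.07 × 0.01 = $93.19
Employee stock purchase plan: $279.24
Charitable contribution: $247.35
Fitness reimbursement repayment: $367.86
(Employer's $354.20 toward charitable contribution is not withheld from the employee.)
Total deductions = $589.90 + $2,269.58 + $132.33 + $93.19 + $279.24 + $247.35 + $367.86 = $3,979.45
Net pay = $9,319.07 − $3,979.45 = $5,339.62

$5,339.62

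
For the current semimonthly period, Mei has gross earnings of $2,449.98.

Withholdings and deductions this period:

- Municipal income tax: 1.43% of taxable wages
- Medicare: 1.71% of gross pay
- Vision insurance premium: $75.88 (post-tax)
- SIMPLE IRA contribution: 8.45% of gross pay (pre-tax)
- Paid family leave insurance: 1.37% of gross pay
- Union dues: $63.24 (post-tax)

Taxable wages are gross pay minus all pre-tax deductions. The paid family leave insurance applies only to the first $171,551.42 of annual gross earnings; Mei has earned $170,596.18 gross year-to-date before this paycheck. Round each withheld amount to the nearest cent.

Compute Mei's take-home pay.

SIMPLE IRA contribution: $2,449.98 × 0.0845 = $207.02
Taxable wages = $2,449.98 − $207.02 = $2,242.96
Municipal income tax: $2,242.96 × 0.0143 = $32.07
Paid family leave insurance: only $171,551.42 − $170,596.18 = $955.24 of this check is subject → $955.24 × 0.0137 = $13.09
Medicare: $2,449.98 × 0.0171 = $41.89
Union dues: $63.24
Vision insurance premium: $75.88
Total deductions = $207.02 + $32.07 + $13.09 + $41.89 + $63.24 + $75.88 = $433.19
Net pay = $2,449.98 − $433.19 = $2,016.79

$2,016.79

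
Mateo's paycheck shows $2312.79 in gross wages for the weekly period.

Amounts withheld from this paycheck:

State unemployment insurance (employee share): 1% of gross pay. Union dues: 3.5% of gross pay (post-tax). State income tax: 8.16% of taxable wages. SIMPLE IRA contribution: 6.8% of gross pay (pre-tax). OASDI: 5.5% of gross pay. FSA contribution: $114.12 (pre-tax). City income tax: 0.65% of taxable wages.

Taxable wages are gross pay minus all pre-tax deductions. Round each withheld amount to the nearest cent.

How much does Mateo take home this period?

$1630.27

FSA contribution: $114.12
SIMPLE IRA contribution: $2312.79 × 0.068 = $157.27
Pre-tax total = $114.12 + $157.27 = $271.39
Taxable wages = $2312.79 − $271.39 = $2041.40
State income tax: $2041.40 × 0.0816 = $166.58
City income tax: $2041.40 × 0.0065 = $13.27
OASDI: $2312.79 × 0.055 = $127.20
State unemployment insurance (employee share): $2312.79 × 0.01 = $23.13
Union dues: $2312.79 × 0.035 = $80.95
Total deductions = $114.12 + $157.27 + $166.58 + $13.27 + $127.20 + $23.13 + $80.95 = $682.52
Net pay = $2312.79 − $682.52 = $1630.27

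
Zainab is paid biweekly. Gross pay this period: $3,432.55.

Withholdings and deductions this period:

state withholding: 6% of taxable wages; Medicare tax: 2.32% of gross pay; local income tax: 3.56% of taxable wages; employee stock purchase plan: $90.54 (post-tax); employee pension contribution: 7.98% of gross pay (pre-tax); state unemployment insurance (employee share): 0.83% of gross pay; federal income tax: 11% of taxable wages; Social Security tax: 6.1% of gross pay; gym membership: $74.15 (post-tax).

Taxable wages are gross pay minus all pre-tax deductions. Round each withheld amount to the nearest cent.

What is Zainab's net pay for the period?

$2,027.00

Employee pension contribution: $3,432.55 × 0.0798 = $273.92
Taxable wages = $3,432.55 − $273.92 = $3,158.63
State withholding: $3,158.63 × 0.06 = $189.52
Federal income tax: $3,158.63 × 0.11 = $347.45
Local income tax: $3,158.63 × 0.0356 = $112.45
Social Security tax: $3,432.55 × 0.061 = $209.39
State unemployment insurance (employee share): $3,432.55 × 0.0083 = $28.49
Medicare tax: $3,432.55 × 0.0232 = $79.64
Employee stock purchase plan: $90.54
Gym membership: $74.15
Total deductions = $273.92 + $189.52 + $347.45 + $112.45 + $209.39 + $28.49 + $79.64 + $90.54 + $74.15 = $1,405.55
Net pay = $3,432.55 − $1,405.55 = $2,027.00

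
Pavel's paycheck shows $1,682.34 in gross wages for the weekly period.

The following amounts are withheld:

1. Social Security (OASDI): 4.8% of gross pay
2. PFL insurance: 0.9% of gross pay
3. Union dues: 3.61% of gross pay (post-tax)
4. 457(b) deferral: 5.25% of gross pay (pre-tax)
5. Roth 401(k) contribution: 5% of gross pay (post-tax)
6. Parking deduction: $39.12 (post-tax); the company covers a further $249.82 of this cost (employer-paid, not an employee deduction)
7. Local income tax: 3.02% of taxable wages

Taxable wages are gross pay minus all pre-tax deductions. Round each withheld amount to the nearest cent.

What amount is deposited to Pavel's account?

$1,266.02

457(b) deferral: $1,682.34 × 0.0525 = $88.32
Taxable wages = $1,682.34 − $88.32 = $1,594.02
Local income tax: $1,594.02 × 0.0302 = $48.14
Social Security (OASDI): $1,682.34 × 0.048 = $80.75
PFL insurance: $1,682.34 × 0.009 = $15.14
Union dues: $1,682.34 × 0.0361 = $60.73
Parking deduction: $39.12
Roth 401(k) contribution: $1,682.34 × 0.05 = $84.12
(Employer's $249.82 toward parking deduction is not withheld from the employee.)
Total deductions = $88.32 + $48.14 + $80.75 + $15.14 + $60.73 + $39.12 + $84.12 = $416.32
Net pay = $1,682.34 − $416.32 = $1,266.02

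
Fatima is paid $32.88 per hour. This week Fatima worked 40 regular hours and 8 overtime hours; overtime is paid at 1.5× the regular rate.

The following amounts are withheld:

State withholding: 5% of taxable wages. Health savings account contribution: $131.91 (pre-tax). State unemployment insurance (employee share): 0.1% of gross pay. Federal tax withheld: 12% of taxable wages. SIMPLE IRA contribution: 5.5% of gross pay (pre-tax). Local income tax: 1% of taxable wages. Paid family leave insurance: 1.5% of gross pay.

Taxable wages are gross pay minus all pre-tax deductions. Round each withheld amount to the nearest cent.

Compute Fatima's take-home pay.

$1,189.36

Regular pay: 40 × $32.88 = $1,315.20
Overtime pay: 8 × $32.88 × 1.5 = $394.56
Gross pay = $1,315.20 + $394.56 = $1,709.76
Health savings account contribution: $131.91
SIMPLE IRA contribution: $1,709.76 × 0.055 = $94.04
Pre-tax total = $131.91 + $94.04 = $225.95
Taxable wages = $1,709.76 − $225.95 = $1,483.81
State withholding: $1,483.81 × 0.05 = $74.19
Federal tax withheld: $1,483.81 × 0.12 = $178.06
Local income tax: $1,483.81 × 0.01 = $14.84
State unemployment insurance (employee share): $1,709.76 × 0.001 = $1.71
Paid family leave insurance: $1,709.76 × 0.015 = $25.65
Total deductions = $131.91 + $94.04 + $74.19 + $178.06 + $14.84 + $1.71 + $25.65 = $520.40
Net pay = $1,709.76 − $520.40 = $1,189.36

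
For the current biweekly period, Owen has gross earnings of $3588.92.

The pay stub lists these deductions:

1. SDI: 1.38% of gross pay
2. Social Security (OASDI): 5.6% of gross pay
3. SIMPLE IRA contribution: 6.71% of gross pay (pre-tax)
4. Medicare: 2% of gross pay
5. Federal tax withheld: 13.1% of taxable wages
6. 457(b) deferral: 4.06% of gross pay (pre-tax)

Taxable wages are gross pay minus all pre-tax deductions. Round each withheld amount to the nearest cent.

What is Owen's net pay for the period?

$2460.59

SIMPLE IRA contribution: $3588.92 × 0.0671 = $240.82
457(b) deferral: $3588.92 × 0.0406 = $145.71
Pre-tax total = $240.82 + $145.71 = $386.53
Taxable wages = $3588.92 − $386.53 = $3202.39
Federal tax withheld: $3202.39 × 0.131 = $419.51
Medicare: $3588.92 × 0.02 = $71.78
Social Security (OASDI): $3588.92 × 0.056 = $200.98
SDI: $3588.92 × 0.0138 = $49.53
Total deductions = $240.82 + $145.71 + $419.51 + $71.78 + $200.98 + $49.53 = $1128.33
Net pay = $3588.92 − $1128.33 = $2460.59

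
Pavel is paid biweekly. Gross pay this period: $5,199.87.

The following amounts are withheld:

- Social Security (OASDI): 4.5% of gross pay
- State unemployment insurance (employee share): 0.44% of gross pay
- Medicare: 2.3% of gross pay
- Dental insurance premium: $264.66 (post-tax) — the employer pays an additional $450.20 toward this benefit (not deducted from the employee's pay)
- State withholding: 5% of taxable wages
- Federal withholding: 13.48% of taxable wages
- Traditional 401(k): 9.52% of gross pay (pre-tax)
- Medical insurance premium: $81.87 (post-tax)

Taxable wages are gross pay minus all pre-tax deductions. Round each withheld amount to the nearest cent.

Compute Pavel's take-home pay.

Traditional 401(k): $5,199.87 × 0.0952 = $495.03
Taxable wages = $5,199.87 − $495.03 = $4,704.84
State withholding: $4,704.84 × 0.05 = $235.24
Federal withholding: $4,704.84 × 0.1348 = $634.21
Social Security (OASDI): $5,199.87 × 0.045 = $233.99
Medicare: $5,199.87 × 0.023 = $119.60
State unemployment insurance (employee share): $5,199.87 × 0.0044 = $22.88
Medical insurance premium: $81.87
Dental insurance premium: $264.66
(Employer's $450.20 toward dental insurance premium is not withheld from the employee.)
Total deductions = $495.03 + $235.24 + $634.21 + $233.99 + $119.60 + $22.88 + $81.87 + $264.66 = $2,087.48
Net pay = $5,199.87 − $2,087.48 = $3,112.39

$3,112.39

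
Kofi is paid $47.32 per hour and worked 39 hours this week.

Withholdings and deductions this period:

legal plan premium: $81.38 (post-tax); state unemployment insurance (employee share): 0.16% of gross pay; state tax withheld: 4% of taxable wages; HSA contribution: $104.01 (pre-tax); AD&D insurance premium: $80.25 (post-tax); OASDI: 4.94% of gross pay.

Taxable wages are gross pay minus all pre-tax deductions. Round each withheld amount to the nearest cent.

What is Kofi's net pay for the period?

$1,416.06

Gross pay: 39 × $47.32 = $1,845.48
HSA contribution: $104.01
Taxable wages = $1,845.48 − $104.01 = $1,741.47
State tax withheld: $1,741.47 × 0.04 = $69.66
State unemployment insurance (employee share): $1,845.48 × 0.0016 = $2.95
OASDI: $1,845.48 × 0.0494 = $91.17
Legal plan premium: $81.38
AD&D insurance premium: $80.25
Total deductions = $104.01 + $69.66 + $2.95 + $91.17 + $81.38 + $80.25 = $429.42
Net pay = $1,845.48 − $429.42 = $1,416.06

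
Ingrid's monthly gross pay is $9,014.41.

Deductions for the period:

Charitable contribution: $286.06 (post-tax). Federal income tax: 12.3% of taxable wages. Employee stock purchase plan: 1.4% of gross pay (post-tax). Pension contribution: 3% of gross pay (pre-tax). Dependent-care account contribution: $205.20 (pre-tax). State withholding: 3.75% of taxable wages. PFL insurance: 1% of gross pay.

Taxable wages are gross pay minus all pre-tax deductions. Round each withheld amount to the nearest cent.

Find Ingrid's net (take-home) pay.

$6,665.91

Pension contribution: $9,014.41 × 0.03 = $270.43
Dependent-care account contribution: $205.20
Pre-tax total = $270.43 + $205.20 = $475.63
Taxable wages = $9,014.41 − $475.63 = $8,538.78
State withholding: $8,538.78 × 0.0375 = $320.20
Federal income tax: $8,538.78 × 0.123 = $1,050.27
PFL insurance: $9,014.41 × 0.01 = $90.14
Employee stock purchase plan: $9,014.41 × 0.014 = $126.20
Charitable contribution: $286.06
Total deductions = $270.43 + $205.20 + $320.20 + $1,050.27 + $90.14 + $126.20 + $286.06 = $2,348.50
Net pay = $9,014.41 − $2,348.50 = $6,665.91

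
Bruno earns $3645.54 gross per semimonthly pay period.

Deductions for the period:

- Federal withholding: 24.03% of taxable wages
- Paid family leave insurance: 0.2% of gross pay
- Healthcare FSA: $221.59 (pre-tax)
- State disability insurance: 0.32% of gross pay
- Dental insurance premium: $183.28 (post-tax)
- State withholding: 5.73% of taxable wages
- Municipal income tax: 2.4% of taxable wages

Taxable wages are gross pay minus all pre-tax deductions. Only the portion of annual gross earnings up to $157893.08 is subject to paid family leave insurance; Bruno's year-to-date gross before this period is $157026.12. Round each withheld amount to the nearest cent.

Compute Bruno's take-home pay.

$2126.13

Healthcare FSA: $221.59
Taxable wages = $3645.54 − $221.59 = $3423.95
Municipal income tax: $3423.95 × 0.024 = $82.17
State withholding: $3423.95 × 0.0573 = $196.19
Federal withholding: $3423.95 × 0.2403 = $822.78
State disability insurance: $3645.54 × 0.0032 = $11.67
Paid family leave insurance: only $157893.08 − $157026.12 = $866.96 of this check is subject → $866.96 × 0.002 = $1.73
Dental insurance premium: $183.28
Total deductions = $221.59 + $82.17 + $196.19 + $822.78 + $11.67 + $1.73 + $183.28 = $1519.41
Net pay = $3645.54 − $1519.41 = $2126.13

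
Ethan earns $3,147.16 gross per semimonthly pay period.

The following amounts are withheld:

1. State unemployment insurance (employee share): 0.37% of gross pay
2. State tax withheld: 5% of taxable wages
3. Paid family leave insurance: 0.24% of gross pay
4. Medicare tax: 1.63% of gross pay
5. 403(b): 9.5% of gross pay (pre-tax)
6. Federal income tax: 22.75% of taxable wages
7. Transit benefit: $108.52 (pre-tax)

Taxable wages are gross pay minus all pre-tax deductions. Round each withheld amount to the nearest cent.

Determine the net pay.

Transit benefit: $108.52
403(b): $3,147.16 × 0.095 = $298.98
Pre-tax total = $108.52 + $298.98 = $407.50
Taxable wages = $3,147.16 − $407.50 = $2,739.66
Federal income tax: $2,739.66 × 0.2275 = $623.27
State tax withheld: $2,739.66 × 0.05 = $136.98
State unemployment insurance (employee share): $3,147.16 × 0.0037 = $11.64
Paid family leave insurance: $3,147.16 × 0.0024 = $7.55
Medicare tax: $3,147.16 × 0.0163 = $51.30
Total deductions = $108.52 + $298.98 + $623.27 + $136.98 + $11.64 + $7.55 + $51.30 = $1,238.24
Net pay = $3,147.16 − $1,238.24 = $1,908.92

$1,908.92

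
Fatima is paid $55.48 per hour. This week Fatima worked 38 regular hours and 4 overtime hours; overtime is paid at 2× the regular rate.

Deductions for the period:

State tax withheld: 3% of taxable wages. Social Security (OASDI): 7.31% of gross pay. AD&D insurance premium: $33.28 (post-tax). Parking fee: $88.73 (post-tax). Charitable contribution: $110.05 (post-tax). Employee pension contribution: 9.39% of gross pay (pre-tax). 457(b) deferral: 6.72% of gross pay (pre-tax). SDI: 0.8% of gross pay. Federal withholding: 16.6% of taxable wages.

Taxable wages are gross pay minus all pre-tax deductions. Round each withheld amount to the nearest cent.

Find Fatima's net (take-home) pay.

$1,282.27

Regular pay: 38 × $55.48 = $2,108.24
Overtime pay: 4 × $55.48 × 2 = $443.84
Gross pay = $2,108.24 + $443.84 = $2,552.08
457(b) deferral: $2,552.08 × 0.0672 = $171.50
Employee pension contribution: $2,552.08 × 0.0939 = $239.64
Pre-tax total = $171.50 + $239.64 = $411.14
Taxable wages = $2,552.08 − $411.14 = $2,140.94
State tax withheld: $2,140.94 × 0.03 = $64.23
Federal withholding: $2,140.94 × 0.166 = $355.40
Social Security (OASDI): $2,552.08 × 0.0731 = $186.56
SDI: $2,552.08 × 0.008 = $20.42
Parking fee: $88.73
AD&D insurance premium: $33.28
Charitable contribution: $110.05
Total deductions = $171.50 + $239.64 + $64.23 + $355.40 + $186.56 + $20.42 + $88.73 + $33.28 + $110.05 = $1,269.81
Net pay = $2,552.08 − $1,269.81 = $1,282.27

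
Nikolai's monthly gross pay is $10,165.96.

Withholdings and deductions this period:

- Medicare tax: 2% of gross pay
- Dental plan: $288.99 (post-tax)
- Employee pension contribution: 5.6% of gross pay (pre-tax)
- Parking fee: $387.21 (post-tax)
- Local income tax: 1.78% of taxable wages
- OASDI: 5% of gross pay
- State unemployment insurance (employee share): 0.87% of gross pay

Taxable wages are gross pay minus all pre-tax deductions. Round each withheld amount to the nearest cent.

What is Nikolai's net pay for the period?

Employee pension contribution: $10,165.96 × 0.056 = $569.29
Taxable wages = $10,165.96 − $569.29 = $9,596.67
Local income tax: $9,596.67 × 0.0178 = $170.82
Medicare tax: $10,165.96 × 0.02 = $203.32
OASDI: $10,165.96 × 0.05 = $508.30
State unemployment insurance (employee share): $10,165.96 × 0.0087 = $88.44
Parking fee: $387.21
Dental plan: $288.99
Total deductions = $569.29 + $170.82 + $203.32 + $508.30 + $88.44 + $387.21 + $288.99 = $2,216.37
Net pay = $10,165.96 − $2,216.37 = $7,949.59

$7,949.59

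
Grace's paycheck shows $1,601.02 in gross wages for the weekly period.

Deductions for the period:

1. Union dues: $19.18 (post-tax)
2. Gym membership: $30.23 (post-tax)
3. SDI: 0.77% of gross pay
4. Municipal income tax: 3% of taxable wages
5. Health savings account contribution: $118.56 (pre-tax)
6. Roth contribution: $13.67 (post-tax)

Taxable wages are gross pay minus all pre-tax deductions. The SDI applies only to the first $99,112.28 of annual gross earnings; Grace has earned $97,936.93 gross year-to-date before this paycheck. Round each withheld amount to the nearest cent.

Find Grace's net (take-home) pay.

Health savings account contribution: $118.56
Taxable wages = $1,601.02 − $118.56 = $1,482.46
Municipal income tax: $1,482.46 × 0.03 = $44.47
SDI: only $99,112.28 − $97,936.93 = $1,175.35 of this check is subject → $1,175.35 × 0.0077 = $9.05
Gym membership: $30.23
Roth contribution: $13.67
Union dues: $19.18
Total deductions = $118.56 + $44.47 + $9.05 + $30.23 + $13.67 + $19.18 = $235.16
Net pay = $1,601.02 − $235.16 = $1,365.86

$1,365.86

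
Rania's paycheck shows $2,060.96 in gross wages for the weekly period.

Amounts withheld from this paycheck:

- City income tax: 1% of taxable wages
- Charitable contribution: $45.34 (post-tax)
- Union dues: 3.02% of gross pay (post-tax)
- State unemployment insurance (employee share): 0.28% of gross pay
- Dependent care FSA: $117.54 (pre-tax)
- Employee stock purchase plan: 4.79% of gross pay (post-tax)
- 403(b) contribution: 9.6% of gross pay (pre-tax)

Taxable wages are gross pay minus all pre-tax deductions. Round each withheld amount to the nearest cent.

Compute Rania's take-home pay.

403(b) contribution: $2,060.96 × 0.096 = $197.85
Dependent care FSA: $117.54
Pre-tax total = $197.85 + $117.54 = $315.39
Taxable wages = $2,060.96 − $315.39 = $1,745.57
City income tax: $1,745.57 × 0.01 = $17.46
State unemployment insurance (employee share): $2,060.96 × 0.0028 = $5.77
Employee stock purchase plan: $2,060.96 × 0.0479 = $98.72
Charitable contribution: $45.34
Union dues: $2,060.96 × 0.0302 = $62.24
Total deductions = $197.85 + $117.54 + $17.46 + $5.77 + $98.72 + $45.34 + $62.24 = $544.92
Net pay = $2,060.96 − $544.92 = $1,516.04

$1,516.04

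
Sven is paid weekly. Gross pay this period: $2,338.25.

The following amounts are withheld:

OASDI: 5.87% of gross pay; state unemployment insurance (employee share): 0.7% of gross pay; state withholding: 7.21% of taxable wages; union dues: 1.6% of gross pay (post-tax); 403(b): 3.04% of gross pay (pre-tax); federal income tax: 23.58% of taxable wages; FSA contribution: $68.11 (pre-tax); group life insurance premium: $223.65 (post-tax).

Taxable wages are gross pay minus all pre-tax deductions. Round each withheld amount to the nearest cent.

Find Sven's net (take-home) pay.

FSA contribution: $68.11
403(b): $2,338.25 × 0.0304 = $71.08
Pre-tax total = $68.11 + $71.08 = $139.19
Taxable wages = $2,338.25 − $139.19 = $2,199.06
Federal income tax: $2,199.06 × 0.2358 = $518.54
State withholding: $2,199.06 × 0.0721 = $158.55
OASDI: $2,338.25 × 0.0587 = $137.26
State unemployment insurance (employee share): $2,338.25 × 0.007 = $16.37
Group life insurance premium: $223.65
Union dues: $2,338.25 × 0.016 = $37.41
Total deductions = $68.11 + $71.08 + $518.54 + $158.55 + $137.26 + $16.37 + $223.65 + $37.41 = $1,230.97
Net pay = $2,338.25 − $1,230.97 = $1,107.28

$1,107.28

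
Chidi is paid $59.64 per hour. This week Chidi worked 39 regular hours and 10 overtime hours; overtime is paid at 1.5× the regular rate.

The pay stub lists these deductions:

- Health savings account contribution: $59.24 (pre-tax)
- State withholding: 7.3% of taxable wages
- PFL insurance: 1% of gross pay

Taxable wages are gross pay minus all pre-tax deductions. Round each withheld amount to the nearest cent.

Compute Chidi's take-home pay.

$2898.33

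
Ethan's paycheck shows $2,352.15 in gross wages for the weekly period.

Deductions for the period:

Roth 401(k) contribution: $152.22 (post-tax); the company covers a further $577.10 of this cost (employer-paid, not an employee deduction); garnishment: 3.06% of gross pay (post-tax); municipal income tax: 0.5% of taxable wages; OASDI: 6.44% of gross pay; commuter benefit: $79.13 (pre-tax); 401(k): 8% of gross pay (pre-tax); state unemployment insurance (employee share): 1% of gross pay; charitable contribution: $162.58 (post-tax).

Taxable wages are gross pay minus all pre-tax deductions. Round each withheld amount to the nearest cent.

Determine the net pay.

$1,512.65

401(k): $2,352.15 × 0.08 = $188.17
Commuter benefit: $79.13
Pre-tax total = $188.17 + $79.13 = $267.30
Taxable wages = $2,352.15 − $267.30 = $2,084.85
Municipal income tax: $2,084.85 × 0.005 = $10.42
OASDI: $2,352.15 × 0.0644 = $151.48
State unemployment insurance (employee share): $2,352.15 × 0.01 = $23.52
Charitable contribution: $162.58
Garnishment: $2,352.15 × 0.0306 = $71.98
Roth 401(k) contribution: $152.22
(Employer's $577.10 toward Roth 401(k) contribution is not withheld from the employee.)
Total deductions = $188.17 + $79.13 + $10.42 + $151.48 + $23.52 + $162.58 + $71.98 + $152.22 = $839.50
Net pay = $2,352.15 − $839.50 = $1,512.65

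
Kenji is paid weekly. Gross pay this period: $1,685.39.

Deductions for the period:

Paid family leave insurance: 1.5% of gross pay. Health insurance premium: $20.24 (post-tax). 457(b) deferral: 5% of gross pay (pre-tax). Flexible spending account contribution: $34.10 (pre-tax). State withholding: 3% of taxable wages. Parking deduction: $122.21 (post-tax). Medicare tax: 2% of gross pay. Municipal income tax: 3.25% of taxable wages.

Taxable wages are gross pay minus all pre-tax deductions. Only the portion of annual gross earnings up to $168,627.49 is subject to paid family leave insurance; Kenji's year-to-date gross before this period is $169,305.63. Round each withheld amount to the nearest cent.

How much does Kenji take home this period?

$1,292.92

Flexible spending account contribution: $34.10
457(b) deferral: $1,685.39 × 0.05 = $84.27
Pre-tax total = $34.10 + $84.27 = $118.37
Taxable wages = $1,685.39 − $118.37 = $1,567.02
State withholding: $1,567.02 × 0.03 = $47.01
Municipal income tax: $1,567.02 × 0.0325 = $50.93
Medicare tax: $1,685.39 × 0.02 = $33.71
Paid family leave insurance: annual cap $168,627.49 already reached (YTD $169,305.63), so $0.00
Parking deduction: $122.21
Health insurance premium: $20.24
Total deductions = $34.10 + $84.27 + $47.01 + $50.93 + $33.71 + $0.00 + $122.21 + $20.24 = $392.47
Net pay = $1,685.39 − $392.47 = $1,292.92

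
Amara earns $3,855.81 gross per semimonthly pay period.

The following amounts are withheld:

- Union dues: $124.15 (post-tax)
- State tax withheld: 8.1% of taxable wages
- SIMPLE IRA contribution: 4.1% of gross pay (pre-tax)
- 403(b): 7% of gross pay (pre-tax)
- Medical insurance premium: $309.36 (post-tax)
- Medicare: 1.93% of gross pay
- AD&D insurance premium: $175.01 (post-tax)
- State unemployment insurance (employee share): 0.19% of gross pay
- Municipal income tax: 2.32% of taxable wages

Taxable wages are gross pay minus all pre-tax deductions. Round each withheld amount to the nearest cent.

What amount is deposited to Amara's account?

$2,380.36

SIMPLE IRA contribution: $3,855.81 × 0.041 = $158.09
403(b): $3,855.81 × 0.07 = $269.91
Pre-tax total = $158.09 + $269.91 = $428.00
Taxable wages = $3,855.81 − $428.00 = $3,427.81
State tax withheld: $3,427.81 × 0.081 = $277.65
Municipal income tax: $3,427.81 × 0.0232 = $79.53
State unemployment insurance (employee share): $3,855.81 × 0.0019 = $7.33
Medicare: $3,855.81 × 0.0193 = $74.42
Medical insurance premium: $309.36
Union dues: $124.15
AD&D insurance premium: $175.01
Total deductions = $158.09 + $269.91 + $277.65 + $79.53 + $7.33 + $74.42 + $309.36 + $124.15 + $175.01 = $1,475.45
Net pay = $3,855.81 − $1,475.45 = $2,380.36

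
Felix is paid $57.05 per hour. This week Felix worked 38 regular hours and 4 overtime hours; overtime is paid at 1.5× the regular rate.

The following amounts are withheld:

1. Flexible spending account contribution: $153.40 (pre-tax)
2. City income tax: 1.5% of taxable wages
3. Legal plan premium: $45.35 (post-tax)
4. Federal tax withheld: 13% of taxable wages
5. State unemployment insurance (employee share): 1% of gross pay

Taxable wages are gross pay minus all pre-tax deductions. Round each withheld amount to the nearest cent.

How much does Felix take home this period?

Regular pay: 38 × $57.05 = $2,167.90
Overtime pay: 4 × $57.05 × 1.5 = $342.30
Gross pay = $2,167.90 + $342.30 = $2,510.20
Flexible spending account contribution: $153.40
Taxable wages = $2,510.20 − $153.40 = $2,356.80
Federal tax withheld: $2,356.80 × 0.13 = $306.38
City income tax: $2,356.80 × 0.015 = $35.35
State unemployment insurance (employee share): $2,510.20 × 0.01 = $25.10
Legal plan premium: $45.35
Total deductions = $153.40 + $306.38 + $35.35 + $25.10 + $45.35 = $565.58
Net pay = $2,510.20 − $565.58 = $1,944.62

$1,944.62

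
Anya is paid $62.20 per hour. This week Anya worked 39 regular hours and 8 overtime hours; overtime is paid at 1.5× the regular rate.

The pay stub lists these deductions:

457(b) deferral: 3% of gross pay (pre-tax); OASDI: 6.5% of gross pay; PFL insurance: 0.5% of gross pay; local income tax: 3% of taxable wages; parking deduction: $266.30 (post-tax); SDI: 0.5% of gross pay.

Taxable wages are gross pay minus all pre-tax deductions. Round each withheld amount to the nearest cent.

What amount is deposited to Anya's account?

Regular pay: 39 × $62.20 = $2425.80
Overtime pay: 8 × $62.20 × 1.5 = $746.40
Gross pay = $2425.80 + $746.40 = $3172.20
457(b) deferral: $3172.20 × 0.03 = $95.17
Taxable wages = $3172.20 − $95.17 = $3077.03
Local income tax: $3077.03 × 0.03 = $92.31
OASDI: $3172.20 × 0.065 = $206.19
SDI: $3172.20 × 0.005 = $15.86
PFL insurance: $3172.20 × 0.005 = $15.86
Parking deduction: $266.30
Total deductions = $95.17 + $92.31 + $206.19 + $15.86 + $15.86 + $266.30 = $691.69
Net pay = $3172.20 − $691.69 = $2480.51

$2480.51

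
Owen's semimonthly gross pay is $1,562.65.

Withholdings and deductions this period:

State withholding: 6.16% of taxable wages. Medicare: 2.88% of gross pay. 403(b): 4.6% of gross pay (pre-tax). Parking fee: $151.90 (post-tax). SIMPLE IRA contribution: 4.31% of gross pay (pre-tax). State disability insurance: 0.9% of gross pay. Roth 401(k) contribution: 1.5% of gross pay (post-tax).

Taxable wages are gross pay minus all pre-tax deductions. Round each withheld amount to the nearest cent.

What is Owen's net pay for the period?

403(b): $1,562.65 × 0.046 = $71.88
SIMPLE IRA contribution: $1,562.65 × 0.0431 = $67.35
Pre-tax total = $71.88 + $67.35 = $139.23
Taxable wages = $1,562.65 − $139.23 = $1,423.42
State withholding: $1,423.42 × 0.0616 = $87.68
Medicare: $1,562.65 × 0.0288 = $45.00
State disability insurance: $1,562.65 × 0.009 = $14.06
Roth 401(k) contribution: $1,562.65 × 0.015 = $23.44
Parking fee: $151.90
Total deductions = $71.88 + $67.35 + $87.68 + $45.00 + $14.06 + $23.44 + $151.90 = $461.31
Net pay = $1,562.65 − $461.31 = $1,101.34

$1,101.34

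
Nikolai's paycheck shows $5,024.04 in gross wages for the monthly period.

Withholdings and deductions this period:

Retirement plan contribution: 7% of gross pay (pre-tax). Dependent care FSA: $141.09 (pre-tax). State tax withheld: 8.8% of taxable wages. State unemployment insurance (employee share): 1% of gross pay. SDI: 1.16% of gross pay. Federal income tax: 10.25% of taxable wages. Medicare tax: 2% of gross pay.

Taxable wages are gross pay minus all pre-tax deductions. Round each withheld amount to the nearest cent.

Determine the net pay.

$3,459.06

Dependent care FSA: $141.09
Retirement plan contribution: $5,024.04 × 0.07 = $351.68
Pre-tax total = $141.09 + $351.68 = $492.77
Taxable wages = $5,024.04 − $492.77 = $4,531.27
State tax withheld: $4,531.27 × 0.088 = $398.75
Federal income tax: $4,531.27 × 0.1025 = $464.46
SDI: $5,024.04 × 0.0116 = $58.28
State unemployment insurance (employee share): $5,024.04 × 0.01 = $50.24
Medicare tax: $5,024.04 × 0.02 = $100.48
Total deductions = $141.09 + $351.68 + $398.75 + $464.46 + $58.28 + $50.24 + $100.48 = $1,564.98
Net pay = $5,024.04 − $1,564.98 = $3,459.06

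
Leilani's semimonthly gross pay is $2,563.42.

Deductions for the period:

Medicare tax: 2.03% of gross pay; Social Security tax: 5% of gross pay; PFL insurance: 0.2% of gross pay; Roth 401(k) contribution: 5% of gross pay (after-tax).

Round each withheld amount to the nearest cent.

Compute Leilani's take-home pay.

Medicare tax: $2,563.42 × 0.0203 = $52.04
Social Security tax: $2,563.42 × 0.05 = $128.17
PFL insurance: $2,563.42 × 0.002 = $5.13
Roth 401(k) contribution: $2,563.42 × 0.05 = $128.17
Total deductions = $52.04 + $128.17 + $5.13 + $128.17 = $313.51
Net pay = $2,563.42 − $313.51 = $2,249.91

$2,249.91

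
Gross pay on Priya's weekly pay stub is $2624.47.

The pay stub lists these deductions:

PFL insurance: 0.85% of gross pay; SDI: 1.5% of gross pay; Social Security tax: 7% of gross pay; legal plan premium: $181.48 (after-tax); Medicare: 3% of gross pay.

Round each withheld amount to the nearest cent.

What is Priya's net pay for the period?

PFL insurance: $2624.47 × 0.0085 = $22.31
SDI: $2624.47 × 0.015 = $39.37
Medicare: $2624.47 × 0.03 = $78.73
Social Security tax: $2624.47 × 0.07 = $183.71
Legal plan premium: $181.48
Total deductions = $22.31 + $39.37 + $78.73 + $183.71 + $181.48 = $505.60
Net pay = $2624.47 − $505.60 = $2118.87

$2118.87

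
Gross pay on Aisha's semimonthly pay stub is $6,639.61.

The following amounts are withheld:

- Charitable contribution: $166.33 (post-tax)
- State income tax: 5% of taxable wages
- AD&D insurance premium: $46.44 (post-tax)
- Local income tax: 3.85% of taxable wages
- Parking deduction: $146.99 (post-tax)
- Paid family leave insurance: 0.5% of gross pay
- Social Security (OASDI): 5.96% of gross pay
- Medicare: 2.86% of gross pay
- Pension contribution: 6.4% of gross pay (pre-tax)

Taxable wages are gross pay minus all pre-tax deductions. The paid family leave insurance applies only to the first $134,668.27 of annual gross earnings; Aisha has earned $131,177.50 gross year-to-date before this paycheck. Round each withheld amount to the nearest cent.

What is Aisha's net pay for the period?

Pension contribution: $6,639.61 × 0.064 = $424.94
Taxable wages = $6,639.61 − $424.94 = $6,214.67
State income tax: $6,214.67 × 0.05 = $310.73
Local income tax: $6,214.67 × 0.0385 = $239.26
Paid family leave insurance: only $134,668.27 − $131,177.50 = $3,490.77 of this check is subject → $3,490.77 × 0.005 = $17.45
Medicare: $6,639.61 × 0.0286 = $189.89
Social Security (OASDI): $6,639.61 × 0.0596 = $395.72
Parking deduction: $146.99
Charitable contribution: $166.33
AD&D insurance premium: $46.44
Total deductions = $424.94 + $310.73 + $239.26 + $17.45 + $189.89 + $395.72 + $146.99 + $166.33 + $46.44 = $1,937.75
Net pay = $6,639.61 − $1,937.75 = $4,701.86

$4,701.86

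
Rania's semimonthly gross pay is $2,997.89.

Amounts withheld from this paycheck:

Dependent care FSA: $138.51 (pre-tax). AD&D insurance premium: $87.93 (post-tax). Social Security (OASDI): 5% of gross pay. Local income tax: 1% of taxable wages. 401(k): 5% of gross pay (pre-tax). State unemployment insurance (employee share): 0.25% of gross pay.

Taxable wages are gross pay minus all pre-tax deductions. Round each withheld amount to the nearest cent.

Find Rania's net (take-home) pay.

$2,437.09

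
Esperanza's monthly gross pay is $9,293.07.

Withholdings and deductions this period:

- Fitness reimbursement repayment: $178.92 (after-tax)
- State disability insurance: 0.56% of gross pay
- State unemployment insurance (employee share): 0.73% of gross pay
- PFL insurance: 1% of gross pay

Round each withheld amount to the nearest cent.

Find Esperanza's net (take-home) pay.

$8,901.34

State unemployment insurance (employee share): $9,293.07 × 0.0073 = $67.84
PFL insurance: $9,293.07 × 0.01 = $92.93
State disability insurance: $9,293.07 × 0.0056 = $52.04
Fitness reimbursement repayment: $178.92
Total deductions = $67.84 + $92.93 + $52.04 + $178.92 = $391.73
Net pay = $9,293.07 − $391.73 = $8,901.34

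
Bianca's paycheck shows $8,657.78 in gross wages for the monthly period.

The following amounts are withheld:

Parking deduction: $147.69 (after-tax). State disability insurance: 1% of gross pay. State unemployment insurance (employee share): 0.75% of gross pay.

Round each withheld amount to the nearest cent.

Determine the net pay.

State disability insurance: $8,657.78 × 0.01 = $86.58
State unemployment insurance (employee share): $8,657.78 × 0.0075 = $64.93
Parking deduction: $147.69
Total deductions = $86.58 + $64.93 + $147.69 = $299.20
Net pay = $8,657.78 − $299.20 = $8,358.58

$8,358.58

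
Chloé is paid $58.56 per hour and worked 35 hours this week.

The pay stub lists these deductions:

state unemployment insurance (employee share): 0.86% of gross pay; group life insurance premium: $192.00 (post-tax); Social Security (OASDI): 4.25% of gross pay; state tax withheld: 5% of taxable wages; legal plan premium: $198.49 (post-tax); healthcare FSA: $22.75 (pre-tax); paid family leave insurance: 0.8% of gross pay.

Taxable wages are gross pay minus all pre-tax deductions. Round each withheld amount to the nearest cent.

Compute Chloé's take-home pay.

$1,413.88

Gross pay: 35 × $58.56 = $2,049.60
Healthcare FSA: $22.75
Taxable wages = $2,049.60 − $22.75 = $2,026.85
State tax withheld: $2,026.85 × 0.05 = $101.34
Paid family leave insurance: $2,049.60 × 0.008 = $16.40
State unemployment insurance (employee share): $2,049.60 × 0.0086 = $17.63
Social Security (OASDI): $2,049.60 × 0.0425 = $87.11
Group life insurance premium: $192.00
Legal plan premium: $198.49
Total deductions = $22.75 + $101.34 + $16.40 + $17.63 + $87.11 + $192.00 + $198.49 = $635.72
Net pay = $2,049.60 − $635.72 = $1,413.88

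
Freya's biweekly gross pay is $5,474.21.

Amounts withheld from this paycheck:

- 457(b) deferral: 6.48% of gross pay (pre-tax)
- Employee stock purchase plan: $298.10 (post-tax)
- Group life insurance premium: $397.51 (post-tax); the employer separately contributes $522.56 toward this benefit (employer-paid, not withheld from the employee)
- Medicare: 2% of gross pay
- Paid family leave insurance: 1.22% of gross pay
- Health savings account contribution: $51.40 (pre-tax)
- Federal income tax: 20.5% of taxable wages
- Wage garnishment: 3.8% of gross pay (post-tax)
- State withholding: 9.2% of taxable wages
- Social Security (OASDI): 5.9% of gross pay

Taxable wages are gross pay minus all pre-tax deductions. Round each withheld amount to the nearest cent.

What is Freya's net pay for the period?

$2,159.98

457(b) deferral: $5,474.21 × 0.0648 = $354.73
Health savings account contribution: $51.40
Pre-tax total = $354.73 + $51.40 = $406.13
Taxable wages = $5,474.21 − $406.13 = $5,068.08
State withholding: $5,068.08 × 0.092 = $466.26
Federal income tax: $5,068.08 × 0.205 = $1,038.96
Social Security (OASDI): $5,474.21 × 0.059 = $322.98
Medicare: $5,474.21 × 0.02 = $109.48
Paid family leave insurance: $5,474.21 × 0.0122 = $66.79
Group life insurance premium: $397.51
Employee stock purchase plan: $298.10
Wage garnishment: $5,474.21 × 0.038 = $208.02
(Employer's $522.56 toward group life insurance premium is not withheld from the employee.)
Total deductions = $354.73 + $51.40 + $466.26 + $1,038.96 + $322.98 + $109.48 + $66.79 + $397.51 + $298.10 + $208.02 = $3,314.23
Net pay = $5,474.21 − $3,314.23 = $2,159.98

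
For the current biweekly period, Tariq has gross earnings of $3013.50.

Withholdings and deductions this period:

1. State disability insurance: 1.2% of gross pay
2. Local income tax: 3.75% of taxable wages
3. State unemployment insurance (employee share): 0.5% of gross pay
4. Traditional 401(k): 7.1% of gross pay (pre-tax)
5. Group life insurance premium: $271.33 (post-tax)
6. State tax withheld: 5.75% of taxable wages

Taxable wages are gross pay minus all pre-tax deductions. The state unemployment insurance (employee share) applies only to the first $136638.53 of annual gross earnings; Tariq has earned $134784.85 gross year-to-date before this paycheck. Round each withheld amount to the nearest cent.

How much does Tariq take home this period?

Traditional 401(k): $3013.50 × 0.071 = $213.96
Taxable wages = $3013.50 − $213.96 = $2799.54
Local income tax: $2799.54 × 0.0375 = $104.98
State tax withheld: $2799.54 × 0.0575 = $160.97
State disability insurance: $3013.50 × 0.012 = $36.16
State unemployment insurance (employee share): only $136638.53 − $134784.85 = $1853.68 of this check is subject → $1853.68 × 0.005 = $9.27
Group life insurance premium: $271.33
Total deductions = $213.96 + $104.98 + $160.97 + $36.16 + $9.27 + $271.33 = $796.67
Net pay = $3013.50 − $796.67 = $2216.83

$2216.83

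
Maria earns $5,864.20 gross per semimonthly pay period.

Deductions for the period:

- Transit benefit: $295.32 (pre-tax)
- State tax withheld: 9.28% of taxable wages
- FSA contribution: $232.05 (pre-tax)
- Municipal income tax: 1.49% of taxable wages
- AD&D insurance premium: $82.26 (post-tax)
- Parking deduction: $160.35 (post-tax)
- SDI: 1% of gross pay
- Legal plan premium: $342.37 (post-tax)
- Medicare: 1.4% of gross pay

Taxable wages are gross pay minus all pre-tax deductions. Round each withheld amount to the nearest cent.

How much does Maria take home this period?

$4,036.33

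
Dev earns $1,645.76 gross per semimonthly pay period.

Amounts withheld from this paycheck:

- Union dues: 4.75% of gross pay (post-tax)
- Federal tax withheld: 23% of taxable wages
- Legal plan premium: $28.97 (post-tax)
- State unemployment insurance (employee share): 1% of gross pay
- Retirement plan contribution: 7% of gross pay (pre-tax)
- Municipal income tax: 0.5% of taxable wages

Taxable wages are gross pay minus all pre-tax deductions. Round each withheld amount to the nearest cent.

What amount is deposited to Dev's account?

$1,047.28

Retirement plan contribution: $1,645.76 × 0.07 = $115.20
Taxable wages = $1,645.76 − $115.20 = $1,530.56
Municipal income tax: $1,530.56 × 0.005 = $7.65
Federal tax withheld: $1,530.56 × 0.23 = $352.03
State unemployment insurance (employee share): $1,645.76 × 0.01 = $16.46
Union dues: $1,645.76 × 0.0475 = $78.17
Legal plan premium: $28.97
Total deductions = $115.20 + $7.65 + $352.03 + $16.46 + $78.17 + $28.97 = $598.48
Net pay = $1,645.76 − $598.48 = $1,047.28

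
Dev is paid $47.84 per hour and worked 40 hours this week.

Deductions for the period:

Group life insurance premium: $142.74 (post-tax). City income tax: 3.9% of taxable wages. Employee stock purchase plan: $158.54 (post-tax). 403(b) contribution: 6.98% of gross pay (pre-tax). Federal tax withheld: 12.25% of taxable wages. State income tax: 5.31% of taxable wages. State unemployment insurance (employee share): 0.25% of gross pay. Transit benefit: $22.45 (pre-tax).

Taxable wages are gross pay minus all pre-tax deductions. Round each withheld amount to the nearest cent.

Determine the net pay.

$1,074.34

Gross pay: 40 × $47.84 = $1,913.60
Transit benefit: $22.45
403(b) contribution: $1,913.60 × 0.0698 = $133.57
Pre-tax total = $22.45 + $133.57 = $156.02
Taxable wages = $1,913.60 − $156.02 = $1,757.58
State income tax: $1,757.58 × 0.0531 = $93.33
Federal tax withheld: $1,757.58 × 0.1225 = $215.30
City income tax: $1,757.58 × 0.039 = $68.55
State unemployment insurance (employee share): $1,913.60 × 0.0025 = $4.78
Group life insurance premium: $142.74
Employee stock purchase plan: $158.54
Total deductions = $22.45 + $133.57 + $93.33 + $215.30 + $68.55 + $4.78 + $142.74 + $158.54 = $839.26
Net pay = $1,913.60 − $839.26 = $1,074.34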